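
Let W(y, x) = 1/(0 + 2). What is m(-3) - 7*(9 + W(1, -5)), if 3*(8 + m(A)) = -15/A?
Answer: -437/6 ≈ -72.833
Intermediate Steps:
m(A) = -8 - 5/A (m(A) = -8 + (-15/A)/3 = -8 - 5/A)
W(y, x) = ½ (W(y, x) = 1/2 = ½)
m(-3) - 7*(9 + W(1, -5)) = (-8 - 5/(-3)) - 7*(9 + ½) = (-8 - 5*(-⅓)) - 7*19/2 = (-8 + 5/3) - 1*133/2 = -19/3 - 133/2 = -437/6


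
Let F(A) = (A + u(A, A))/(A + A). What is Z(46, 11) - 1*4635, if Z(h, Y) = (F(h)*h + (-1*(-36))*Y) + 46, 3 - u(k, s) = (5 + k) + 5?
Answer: -8393/2 ≈ -4196.5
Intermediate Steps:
u(k, s) = -7 - k (u(k, s) = 3 - ((5 + k) + 5) = 3 - (10 + k) = 3 + (-10 - k) = -7 - k)
F(A) = -7/(2*A) (F(A) = (A + (-7 - A))/(A + A) = -7*1/(2*A) = -7/(2*A))
Z(h, Y) = 85/2 + 36*Y (Z(h, Y) = ((-7/(2*h))*h + (-1*(-36))*Y) + 46 = (-7/2 + 36*Y) + 46 = 85/2 + 36*Y)
Z(46, 11) - 1*4635 = (85/2 + 36*11) - 1*4635 = (85/2 + 396) - 4635 = 877/2 - 4635 = -8393/2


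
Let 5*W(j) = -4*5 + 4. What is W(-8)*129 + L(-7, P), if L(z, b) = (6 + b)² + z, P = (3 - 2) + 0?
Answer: -1854/5 ≈ -370.80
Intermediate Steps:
W(j) = -16/5 (W(j) = (-4*5 + 4)/5 = (-20 + 4)/5 = (⅕)*(-16) = -16/5)
P = 1 (P = 1 + 0 = 1)
L(z, b) = z + (6 + b)²
W(-8)*129 + L(-7, P) = -16/5*129 + (-7 + (6 + 1)²) = -2064/5 + (-7 + 7²) = -2064/5 + (-7 + 49) = -2064/5 + 42 = -1854/5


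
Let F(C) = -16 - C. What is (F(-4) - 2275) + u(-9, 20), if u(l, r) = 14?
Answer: -2273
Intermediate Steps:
(F(-4) - 2275) + u(-9, 20) = ((-16 - 1*(-4)) - 2275) + 14 = ((-16 + 4) - 2275) + 14 = (-12 - 2275) + 14 = -2287 + 14 = -2273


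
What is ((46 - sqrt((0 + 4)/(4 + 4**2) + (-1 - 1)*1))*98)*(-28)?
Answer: -126224 + 8232*I*sqrt(5)/5 ≈ -1.2622e+5 + 3681.5*I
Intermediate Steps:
((46 - sqrt((0 + 4)/(4 + 4**2) + (-1 - 1)*1))*98)*(-28) = ((46 - sqrt(4/(4 + 16) - 2*1))*98)*(-28) = ((46 - sqrt(4/20 - 2))*98)*(-28) = ((46 - sqrt(4*(1/20) - 2))*98)*(-28) = ((46 - sqrt(1/5 - 2))*98)*(-28) = ((46 - sqrt(-9/5))*98)*(-28) = ((46 - 3*I*sqrt(5)/5)*98)*(-28) = (4508 - 294*I*sqrt(5)/5)*(-28) = -126224 + 8232*I*sqrt(5)/5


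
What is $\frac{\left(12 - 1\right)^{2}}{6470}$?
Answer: $\frac{121}{6470} \approx 0.018702$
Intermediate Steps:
$\frac{\left(12 - 1\right)^{2}}{6470} = 11^{2} \cdot \frac{1}{6470} = 121 \cdot \frac{1}{6470} = \frac{121}{6470}$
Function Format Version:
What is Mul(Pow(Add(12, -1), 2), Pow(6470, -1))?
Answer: Rational(121, 6470) ≈ 0.018702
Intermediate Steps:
Mul(Pow(Add(12, -1), 2), Pow(6470, -1)) = Mul(Pow(11, 2), Rational(1, 6470)) = Mul(121, Rational(1, 6470)) = Rational(121, 6470)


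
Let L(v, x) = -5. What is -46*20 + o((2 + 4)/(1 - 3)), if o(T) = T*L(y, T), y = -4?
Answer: -905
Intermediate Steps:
o(T) = -5*T (o(T) = T*(-5) = -5*T)
-46*20 + o((2 + 4)/(1 - 3)) = -46*20 - 5*(2 + 4)/(1 - 3) = -920 - 30/(-2) = -920 - 30*(-1)/2 = -920 - 5*(-3) = -920 + 15 = -905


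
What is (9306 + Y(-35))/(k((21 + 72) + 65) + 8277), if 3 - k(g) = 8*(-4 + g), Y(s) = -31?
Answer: 9275/7048 ≈ 1.3160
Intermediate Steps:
k(g) = 35 - 8*g (k(g) = 3 - 8*(-4 + g) = 3 - (-32 + 8*g) = 3 + (32 - 8*g) = 35 - 8*g)
(9306 + Y(-35))/(k((21 + 72) + 65) + 8277) = (9306 - 31)/((35 - 8*((21 + 72) + 65)) + 8277) = 9275/((35 - 8*(93 + 65)) + 8277) = 9275/((35 - 8*158) + 8277) = 9275/((35 - 1264) + 8277) = 9275/(-1229 + 8277) = 9275/7048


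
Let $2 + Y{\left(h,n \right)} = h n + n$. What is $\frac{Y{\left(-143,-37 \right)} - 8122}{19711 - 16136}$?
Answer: $- \frac{574}{715} \approx -0.8028$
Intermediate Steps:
$Y{\left(h,n \right)} = -2 + n + h n$ ($Y{\left(h,n \right)} = -2 + \left(h n + n\right) = -2 + \left(n + h n\right) = -2 + n + h n$)
$\frac{Y{\left(-143,-37 \right)} - 8122}{19711 - 16136} = \frac{\left(-2 - 37 - -5291\right) - 8122}{19711 - 16136} = \frac{\left(-2 - 37 + 5291\right) - 8122}{3575} = \left(5252 - 8122\right) \frac{1}{3575} = \left(-2870\right) \frac{1}{3575} = - \frac{574}{715}$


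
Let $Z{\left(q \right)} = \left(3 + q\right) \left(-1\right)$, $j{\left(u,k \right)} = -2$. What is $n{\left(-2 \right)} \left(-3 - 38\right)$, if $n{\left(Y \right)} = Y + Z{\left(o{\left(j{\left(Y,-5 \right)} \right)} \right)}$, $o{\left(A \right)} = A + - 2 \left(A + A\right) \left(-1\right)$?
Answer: $-205$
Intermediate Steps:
$o{\left(A \right)} = 5 A$ ($o{\left(A \right)} = A + - 2 \cdot 2 A \left(-1\right) = A + - 4 A \left(-1\right) = A + 4 A = 5 A$)
$Z{\left(q \right)} = -3 - q$
$n{\left(Y \right)} = 7 + Y$ ($n{\left(Y \right)} = Y - \left(3 + 5 \left(-2\right)\right) = Y - -7 = Y + \left(-3 + 10\right) = Y + 7 = 7 + Y$)
$n{\left(-2 \right)} \left(-3 - 38\right) = \left(7 - 2\right) \left(-3 - 38\right) = 5 \left(-41\right) = -205$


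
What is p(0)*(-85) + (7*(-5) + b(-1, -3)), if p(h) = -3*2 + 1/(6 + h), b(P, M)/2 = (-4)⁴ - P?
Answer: 5849/6 ≈ 974.83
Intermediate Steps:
b(P, M) = 512 - 2*P (b(P, M) = 2*((-4)⁴ - P) = 2*(256 - P) = 512 - 2*P)
p(h) = -6 + 1/(6 + h)
p(0)*(-85) + (7*(-5) + b(-1, -3)) = ((-35 - 6*0)/(6 + 0))*(-85) + (7*(-5) + (512 - 2*(-1))) = ((-35 + 0)/6)*(-85) + (-35 + (512 + 2)) = ((⅙)*(-35))*(-85) + (-35 + 514) = -35/6*(-85) + 479 = 2975/6 + 479 = 5849/6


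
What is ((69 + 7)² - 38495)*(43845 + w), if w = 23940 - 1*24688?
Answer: -1410090743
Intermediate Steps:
w = -748 (w = 23940 - 24688 = -748)
((69 + 7)² - 38495)*(43845 + w) = ((69 + 7)² - 38495)*(43845 - 748) = (76² - 38495)*43097 = (5776 - 38495)*43097 = -32719*43097 = -1410090743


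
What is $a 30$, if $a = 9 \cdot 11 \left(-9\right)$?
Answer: $-26730$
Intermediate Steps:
$a = -891$ ($a = 99 \left(-9\right) = -891$)
$a 30 = \left(-891\right) 30 = -26730$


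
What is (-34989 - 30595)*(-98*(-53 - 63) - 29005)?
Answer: 1156705008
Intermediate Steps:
(-34989 - 30595)*(-98*(-53 - 63) - 29005) = -65584*(-98*(-116) - 29005) = -65584*(11368 - 29005) = -65584*(-17637) = 1156705008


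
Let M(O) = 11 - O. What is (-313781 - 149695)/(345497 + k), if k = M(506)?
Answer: -231738/172501 ≈ -1.3434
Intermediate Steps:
k = -495 (k = 11 - 1*506 = 11 - 506 = -495)
(-313781 - 149695)/(345497 + k) = (-313781 - 149695)/(345497 - 495) = -463476/345002 = -463476*1/345002 = -231738/172501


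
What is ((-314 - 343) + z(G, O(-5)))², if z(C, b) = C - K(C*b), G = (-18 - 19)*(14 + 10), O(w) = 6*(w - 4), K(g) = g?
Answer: 2449953009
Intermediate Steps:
O(w) = -24 + 6*w (O(w) = 6*(-4 + w) = -24 + 6*w)
G = -888 (G = -37*24 = -888)
z(C, b) = C - C*b
((-314 - 343) + z(G, O(-5)))² = ((-314 - 343) - 888*(1 - (-24 + 6*(-5))))² = (-657 - 888*(1 - (-24 - 30)))² = (-657 - 888*(1 - 1*(-54)))² = (-657 - 888*(1 + 54))² = (-657 - 888*55)² = (-657 - 48840)² = (-49497)² = 2449953009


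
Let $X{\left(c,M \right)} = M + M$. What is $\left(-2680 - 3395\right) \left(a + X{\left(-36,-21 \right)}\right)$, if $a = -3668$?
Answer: $22538250$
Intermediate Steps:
$X{\left(c,M \right)} = 2 M$
$\left(-2680 - 3395\right) \left(a + X{\left(-36,-21 \right)}\right) = \left(-2680 - 3395\right) \left(-3668 + 2 \left(-21\right)\right) = - 6075 \left(-3668 - 42\right) = \left(-6075\right) \left(-3710\right) = 22538250$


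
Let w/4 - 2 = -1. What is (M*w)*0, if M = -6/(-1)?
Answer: 0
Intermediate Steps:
w = 4 (w = 8 + 4*(-1) = 8 - 4 = 4)
M = 6 (M = -6*(-1) = 6)
(M*w)*0 = (6*4)*0 = 24*0 = 0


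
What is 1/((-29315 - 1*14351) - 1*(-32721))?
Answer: -1/10945 ≈ -9.1366e-5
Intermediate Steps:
1/((-29315 - 1*14351) - 1*(-32721)) = 1/((-29315 - 14351) + 32721) = 1/(-43666 + 32721) = 1/(-10945) = -1/10945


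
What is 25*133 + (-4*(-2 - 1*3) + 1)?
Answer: 3346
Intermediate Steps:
25*133 + (-4*(-2 - 1*3) + 1) = 3325 + (-4*(-2 - 3) + 1) = 3325 + (-4*(-5) + 1) = 3325 + (20 + 1) = 3325 + 21 = 3346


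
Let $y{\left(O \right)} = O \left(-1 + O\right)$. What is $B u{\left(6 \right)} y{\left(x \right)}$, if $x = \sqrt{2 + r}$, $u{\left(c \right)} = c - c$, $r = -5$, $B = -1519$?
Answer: $0$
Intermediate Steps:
$u{\left(c \right)} = 0$
$x = i \sqrt{3}$ ($x = \sqrt{2 - 5} = \sqrt{-3} = i \sqrt{3} \approx 1.732 i$)
$B u{\left(6 \right)} y{\left(x \right)} = - 1519 \cdot 0 i \sqrt{3} \left(-1 + i \sqrt{3}\right) = \left(-1519\right) 0 = 0$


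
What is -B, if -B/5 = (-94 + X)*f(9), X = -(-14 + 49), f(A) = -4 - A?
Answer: 8385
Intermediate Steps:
X = -35 (X = -1*35 = -35)
B = -8385 (B = -5*(-94 - 35)*(-4 - 1*9) = -(-645)*(-4 - 9) = -(-645)*(-13) = -5*1677 = -8385)
-B = -1*(-8385) = 8385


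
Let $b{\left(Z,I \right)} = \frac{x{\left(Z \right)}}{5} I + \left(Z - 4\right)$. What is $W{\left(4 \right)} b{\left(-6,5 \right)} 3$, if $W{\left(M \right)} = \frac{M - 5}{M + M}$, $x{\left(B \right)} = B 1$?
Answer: $6$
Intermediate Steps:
$x{\left(B \right)} = B$
$W{\left(M \right)} = \frac{-5 + M}{2 M}$
$b{\left(Z,I \right)} = -4 + Z + \frac{I Z}{5}$ ($b{\left(Z,I \right)} = \frac{Z}{5} I + \left(Z - 4\right) = Z \frac{1}{5} I + \left(-4 + Z\right) = \frac{Z}{5} I + \left(-4 + Z\right) = \frac{I Z}{5} + \left(-4 + Z\right) = -4 + Z + \frac{I Z}{5}$)
$W{\left(4 \right)} b{\left(-6,5 \right)} 3 = \frac{-5 + 4}{2 \cdot 4} \left(-4 - 6 + \frac{1}{5} \cdot 5 \left(-6\right)\right) 3 = \frac{1}{2} \cdot \frac{1}{4} \left(-1\right) \left(-4 - 6 - 6\right) 3 = \left(- \frac{1}{8}\right) \left(-16\right) 3 = 2 \cdot 3 = 6$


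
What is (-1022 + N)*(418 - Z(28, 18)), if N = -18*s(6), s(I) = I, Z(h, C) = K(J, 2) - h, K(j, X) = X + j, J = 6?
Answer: -494940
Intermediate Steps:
Z(h, C) = 8 - h (Z(h, C) = (2 + 6) - h = 8 - h)
N = -108 (N = -18*6 = -108)
(-1022 + N)*(418 - Z(28, 18)) = (-1022 - 108)*(418 - (8 - 1*28)) = -1130*(418 - (8 - 28)) = -1130*(418 - 1*(-20)) = -1130*(418 + 20) = -1130*438 = -494940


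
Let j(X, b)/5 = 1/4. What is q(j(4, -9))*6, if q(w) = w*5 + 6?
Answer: 147/2 ≈ 73.500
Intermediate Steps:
j(X, b) = 5/4
q(w) = 6 + 5*w (q(w) = 5*w + 6 = 6 + 5*w)
q(j(4, -9))*6 = (6 + 5*(5/4))*6 = (6 + 25/4)*6 = (49/4)*6 = 147/2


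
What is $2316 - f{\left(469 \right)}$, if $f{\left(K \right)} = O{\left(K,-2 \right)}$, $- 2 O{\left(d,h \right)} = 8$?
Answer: $2320$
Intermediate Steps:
$O{\left(d,h \right)} = -4$ ($O{\left(d,h \right)} = \left(- \frac{1}{2}\right) 8 = -4$)
$f{\left(K \right)} = -4$
$2316 - f{\left(469 \right)} = 2316 - -4 = 2316 + 4 = 2320$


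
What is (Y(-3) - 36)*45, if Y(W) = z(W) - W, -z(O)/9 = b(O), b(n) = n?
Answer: -270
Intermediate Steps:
z(O) = -9*O
Y(W) = -10*W (Y(W) = -9*W - W = -10*W)
(Y(-3) - 36)*45 = (-10*(-3) - 36)*45 = (30 - 36)*45 = -6*45 = -270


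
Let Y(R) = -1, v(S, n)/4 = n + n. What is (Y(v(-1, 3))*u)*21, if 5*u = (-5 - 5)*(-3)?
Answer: -126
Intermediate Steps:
v(S, n) = 8*n (v(S, n) = 4*(n + n) = 4*(2*n) = 8*n)
u = 6 (u = ((-5 - 5)*(-3))/5 = (-10*(-3))/5 = (1/5)*30 = 6)
(Y(v(-1, 3))*u)*21 = -1*6*21 = -6*21 = -126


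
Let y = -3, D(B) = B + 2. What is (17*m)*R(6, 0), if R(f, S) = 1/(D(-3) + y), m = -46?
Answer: 391/2 ≈ 195.50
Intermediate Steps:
D(B) = 2 + B
R(f, S) = -¼ (R(f, S) = 1/((2 - 3) - 3) = 1/(-1 - 3) = 1/(-4) = -¼)
(17*m)*R(6, 0) = (17*(-46))*(-¼) = -782*(-¼) = 391/2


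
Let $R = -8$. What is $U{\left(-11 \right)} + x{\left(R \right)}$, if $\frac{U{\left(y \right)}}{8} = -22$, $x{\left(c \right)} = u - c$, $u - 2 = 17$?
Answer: $-149$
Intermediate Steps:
$u = 19$ ($u = 2 + 17 = 19$)
$x{\left(c \right)} = 19 - c$
$U{\left(y \right)} = -176$ ($U{\left(y \right)} = 8 \left(-22\right) = -176$)
$U{\left(-11 \right)} + x{\left(R \right)} = -176 + \left(19 - -8\right) = -176 + \left(19 + 8\right) = -176 + 27 = -149$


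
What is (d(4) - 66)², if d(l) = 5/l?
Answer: 67081/16 ≈ 4192.6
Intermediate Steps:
(d(4) - 66)² = (5/4 - 66)² = (-259/4)² = 67081/16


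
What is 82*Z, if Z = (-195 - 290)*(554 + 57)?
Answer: -24299470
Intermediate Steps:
Z = -296335 (Z = -485*611 = -296335)
82*Z = 82*(-296335) = -24299470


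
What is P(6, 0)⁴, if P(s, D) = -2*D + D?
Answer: 0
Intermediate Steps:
P(s, D) = -D
P(6, 0)⁴ = (-1*0)⁴ = 0⁴ = 0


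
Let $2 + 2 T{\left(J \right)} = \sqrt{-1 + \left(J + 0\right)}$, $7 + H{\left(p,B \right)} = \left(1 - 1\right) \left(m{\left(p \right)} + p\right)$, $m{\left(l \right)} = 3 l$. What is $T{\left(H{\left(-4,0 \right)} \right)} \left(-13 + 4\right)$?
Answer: $9 - 9 i \sqrt{2} \approx 9.0 - 12.728 i$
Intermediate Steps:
$H{\left(p,B \right)} = -7$ ($H{\left(p,B \right)} = -7 + \left(1 - 1\right) \left(3 p + p\right) = -7 + 0 \cdot 4 p = -7 + 0 = -7$)
$T{\left(J \right)} = -1 + \frac{\sqrt{-1 + J}}{2}$ ($T{\left(J \right)} = -1 + \frac{\sqrt{-1 + \left(J + 0\right)}}{2} = -1 + \frac{\sqrt{-1 + J}}{2}$)
$T{\left(H{\left(-4,0 \right)} \right)} \left(-13 + 4\right) = \left(-1 + \frac{\sqrt{-1 - 7}}{2}\right) \left(-13 + 4\right) = \left(-1 + \frac{\sqrt{-8}}{2}\right) \left(-9\right) = \left(-1 + \frac{2 i \sqrt{2}}{2}\right) \left(-9\right) = \left(-1 + i \sqrt{2}\right) \left(-9\right) = 9 - 9 i \sqrt{2}$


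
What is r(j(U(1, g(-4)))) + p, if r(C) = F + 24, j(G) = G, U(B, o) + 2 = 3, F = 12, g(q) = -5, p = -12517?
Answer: -12481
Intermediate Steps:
U(B, o) = 1 (U(B, o) = -2 + 3 = 1)
r(C) = 36 (r(C) = 12 + 24 = 36)
r(j(U(1, g(-4)))) + p = 36 - 12517 = -12481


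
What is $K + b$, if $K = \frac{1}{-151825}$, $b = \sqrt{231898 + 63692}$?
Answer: $- \frac{1}{151825} + \sqrt{295590} \approx 543.68$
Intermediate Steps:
$b = \sqrt{295590} \approx 543.68$
$K = - \frac{1}{151825} \approx -6.5865 \cdot 10^{-6}$
$K + b = - \frac{1}{151825} + \sqrt{295590}$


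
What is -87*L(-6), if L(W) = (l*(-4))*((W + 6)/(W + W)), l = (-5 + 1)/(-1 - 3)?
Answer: 0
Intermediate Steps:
l = 1 (l = -4/(-4) = -4*(-¼) = 1)
L(W) = -2*(6 + W)/W (L(W) = (1*(-4))*((W + 6)/(W + W)) = -4*(6 + W)/(2*W) = -4*(6 + W)*1/(2*W) = -2*(6 + W)/W)
-87*L(-6) = -87*(-2 - 12/(-6)) = -87*(-2 - 12*(-⅙)) = -87*(-2 + 2) = -87*0 = 0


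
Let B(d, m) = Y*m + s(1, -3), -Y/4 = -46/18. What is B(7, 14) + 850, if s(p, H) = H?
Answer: 8911/9 ≈ 990.11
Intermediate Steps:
Y = 92/9 (Y = -(-184)/18 = -4*(-23/9) = 92/9 ≈ 10.222)
B(d, m) = -3 + 92*m/9 (B(d, m) = 92*m/9 - 3 = -3 + 92*m/9)
B(7, 14) + 850 = (-3 + (92/9)*14) + 850 = (-3 + 1288/9) + 850 = 1261/9 + 850 = 8911/9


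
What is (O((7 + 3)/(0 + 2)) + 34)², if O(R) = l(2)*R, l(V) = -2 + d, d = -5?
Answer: 1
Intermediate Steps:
l(V) = -7 (l(V) = -2 - 5 = -7)
O(R) = -7*R
(O((7 + 3)/(0 + 2)) + 34)² = (-7*(7 + 3)/(0 + 2) + 34)² = (-70/2 + 34)² = (-7*5 + 34)² = (-35 + 34)² = (-1)² = 1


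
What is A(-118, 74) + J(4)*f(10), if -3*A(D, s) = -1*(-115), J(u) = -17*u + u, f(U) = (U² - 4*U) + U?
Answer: -13555/3 ≈ -4518.3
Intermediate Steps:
f(U) = U² - 3*U
J(u) = -16*u
A(D, s) = -115/3 (A(D, s) = -(-1)*(-115)/3 = -⅓*115 = -115/3)
A(-118, 74) + J(4)*f(10) = -115/3 + (-16*4)*(10*(-3 + 10)) = -115/3 - 640*7 = -115/3 - 64*70 = -115/3 - 4480 = -13555/3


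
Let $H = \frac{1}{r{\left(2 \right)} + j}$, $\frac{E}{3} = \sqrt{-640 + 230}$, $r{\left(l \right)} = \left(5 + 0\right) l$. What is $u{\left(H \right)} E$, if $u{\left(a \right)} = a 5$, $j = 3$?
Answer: $\frac{15 i \sqrt{410}}{13} \approx 23.364 i$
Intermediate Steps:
$r{\left(l \right)} = 5 l$
$E = 3 i \sqrt{410}$ ($E = 3 \sqrt{-640 + 230} = 3 \sqrt{-410} = 3 i \sqrt{410} \approx 60.745 i$)
$H = \frac{1}{13}$ ($H = \frac{1}{5 \cdot 2 + 3} = \frac{1}{10 + 3} = \frac{1}{13} \approx 0.076923$)
$u{\left(a \right)} = 5 a$
$u{\left(H \right)} E = 5 \cdot \frac{1}{13} \cdot 3 i \sqrt{410} = \frac{5 \cdot 3 i \sqrt{410}}{13} = \frac{15 i \sqrt{410}}{13}$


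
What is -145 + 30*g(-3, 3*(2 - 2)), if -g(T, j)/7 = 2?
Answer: -565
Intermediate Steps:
g(T, j) = -14 (g(T, j) = -7*2 = -14)
-145 + 30*g(-3, 3*(2 - 2)) = -145 + 30*(-14) = -145 - 420 = -565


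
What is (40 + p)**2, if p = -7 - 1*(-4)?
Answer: 1369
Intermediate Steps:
p = -3 (p = -7 + 4 = -3)
(40 + p)**2 = (40 - 3)**2 = 37**2 = 1369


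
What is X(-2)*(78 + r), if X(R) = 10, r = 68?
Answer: 1460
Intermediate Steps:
X(-2)*(78 + r) = 10*(78 + 68) = 10*146 = 1460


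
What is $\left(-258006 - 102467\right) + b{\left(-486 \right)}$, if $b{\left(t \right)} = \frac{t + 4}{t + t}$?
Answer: $- \frac{175189637}{486} \approx -3.6047 \cdot 10^{5}$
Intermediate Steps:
$b{\left(t \right)} = \frac{4 + t}{2 t}$
$\left(-258006 - 102467\right) + b{\left(-486 \right)} = \left(-258006 - 102467\right) + \frac{4 - 486}{2 \left(-486\right)} = -360473 + \frac{1}{2} \left(- \frac{1}{486}\right) \left(-482\right) = -360473 + \frac{241}{486} = - \frac{175189637}{486}$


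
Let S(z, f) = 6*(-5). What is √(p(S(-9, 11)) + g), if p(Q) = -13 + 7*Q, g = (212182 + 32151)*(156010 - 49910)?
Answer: √25923731077 ≈ 1.6101e+5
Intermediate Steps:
S(z, f) = -30
g = 25923731300 (g = 244333*106100 = 25923731300)
√(p(S(-9, 11)) + g) = √((-13 + 7*(-30)) + 25923731300) = √((-13 - 210) + 25923731300) = √(-223 + 25923731300) = √25923731077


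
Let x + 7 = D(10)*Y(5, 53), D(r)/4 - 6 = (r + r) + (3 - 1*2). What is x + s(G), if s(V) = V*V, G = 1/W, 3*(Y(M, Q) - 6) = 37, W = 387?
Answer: 295494238/149769 ≈ 1973.0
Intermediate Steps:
Y(M, Q) = 55/3 (Y(M, Q) = 6 + (⅓)*37 = 6 + 37/3 = 55/3)
D(r) = 28 + 8*r (D(r) = 24 + 4*((r + r) + (3 - 1*2)) = 24 + 4*(2*r + (3 - 2)) = 24 + 4*(2*r + 1) = 24 + 4*(1 + 2*r) = 24 + (4 + 8*r) = 28 + 8*r)
G = 1/387 ≈ 0.0025840
s(V) = V²
x = 1973 (x = -7 + (28 + 8*10)*(55/3) = -7 + (28 + 80)*(55/3) = -7 + 108*(55/3) = -7 + 1980 = 1973)
x + s(G) = 1973 + (1/387)² = 1973 + 1/149769 = 295494238/149769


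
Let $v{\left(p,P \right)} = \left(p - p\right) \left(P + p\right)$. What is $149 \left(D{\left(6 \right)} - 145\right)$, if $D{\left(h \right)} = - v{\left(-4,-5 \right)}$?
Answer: $-21605$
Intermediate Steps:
$v{\left(p,P \right)} = 0$ ($v{\left(p,P \right)} = 0 \left(P + p\right) = 0$)
$D{\left(h \right)} = 0$ ($D{\left(h \right)} = \left(-1\right) 0 = 0$)
$149 \left(D{\left(6 \right)} - 145\right) = 149 \left(0 - 145\right) = 149 \left(-145\right) = -21605$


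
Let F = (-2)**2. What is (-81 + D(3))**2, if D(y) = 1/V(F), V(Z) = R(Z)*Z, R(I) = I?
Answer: 1677025/256 ≈ 6550.9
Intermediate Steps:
F = 4
V(Z) = Z**2 (V(Z) = Z*Z = Z**2)
D(y) = 1/16 (D(y) = 1/(4**2) = 1/16)
(-81 + D(3))**2 = (-81 + 1/16)**2 = (-1295/16)**2 = 1677025/256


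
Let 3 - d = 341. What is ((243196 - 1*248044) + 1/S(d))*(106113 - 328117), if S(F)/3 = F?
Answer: 545671734746/507 ≈ 1.0763e+9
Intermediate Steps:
d = -338 (d = 3 - 1*341 = 3 - 341 = -338)
S(F) = 3*F
((243196 - 1*248044) + 1/S(d))*(106113 - 328117) = ((243196 - 1*248044) + 1/(3*(-338)))*(106113 - 328117) = ((243196 - 248044) + 1/(-1014))*(-222004) = (-4848 - 1/1014)*(-222004) = -4915873/1014*(-222004) = 545671734746/507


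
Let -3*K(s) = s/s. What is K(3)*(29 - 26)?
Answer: -1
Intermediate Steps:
K(s) = -⅓ (K(s) = -s/(3*s) = -⅓*1 = -⅓)
K(3)*(29 - 26) = -(29 - 26)/3 = -⅓*3 = -1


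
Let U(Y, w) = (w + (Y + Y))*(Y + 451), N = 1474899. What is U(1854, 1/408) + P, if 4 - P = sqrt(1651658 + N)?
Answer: 3487155457/408 - sqrt(3126557) ≈ 8.5452e+6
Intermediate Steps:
P = 4 - sqrt(3126557) (P = 4 - sqrt(1651658 + 1474899) = 4 - sqrt(3126557) ≈ -1764.2)
U(Y, w) = (451 + Y)*(w + 2*Y) (U(Y, w) = (w + 2*Y)*(451 + Y) = (451 + Y)*(w + 2*Y))
U(1854, 1/408) + P = (2*1854**2 + 451/408 + 902*1854 + 1854/408) + (4 - sqrt(3126557)) = (2*3437316 + 451*(1/408) + 1672308 + 1854*(1/408)) + (4 - sqrt(3126557)) = (6874632 + 451/408 + 1672308 + 309/68) + (4 - sqrt(3126557)) = 3487153825/408 + (4 - sqrt(3126557)) = 3487155457/408 - sqrt(3126557)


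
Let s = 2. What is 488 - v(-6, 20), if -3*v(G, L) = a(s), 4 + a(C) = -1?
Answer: 1459/3 ≈ 486.33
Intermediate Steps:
a(C) = -5 (a(C) = -4 - 1 = -5)
v(G, L) = 5/3 (v(G, L) = -1/3*(-5) = 5/3)
488 - v(-6, 20) = 488 - 1*5/3 = 488 - 5/3 = 1459/3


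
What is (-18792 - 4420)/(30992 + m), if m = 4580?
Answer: -5803/8893 ≈ -0.65254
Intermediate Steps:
(-18792 - 4420)/(30992 + m) = (-18792 - 4420)/(30992 + 4580) = -23212/35572 = -23212*1/35572 = -5803/8893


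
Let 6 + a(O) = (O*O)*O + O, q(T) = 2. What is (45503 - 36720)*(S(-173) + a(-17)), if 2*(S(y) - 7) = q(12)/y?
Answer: -7489422194/173 ≈ -4.3291e+7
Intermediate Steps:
S(y) = 7 + 1/y (S(y) = 7 + (2/y)/2 = 7 + 1/y)
a(O) = -6 + O + O³ (a(O) = -6 + ((O*O)*O + O) = -6 + (O²*O + O) = -6 + (O³ + O) = -6 + (O + O³) = -6 + O + O³)
(45503 - 36720)*(S(-173) + a(-17)) = (45503 - 36720)*((7 + 1/(-173)) + (-6 - 17 + (-17)³)) = 8783*((7 - 1/173) + (-6 - 17 - 4913)) = 8783*(1210/173 - 4936) = 8783*(-852718/173) = -7489422194/173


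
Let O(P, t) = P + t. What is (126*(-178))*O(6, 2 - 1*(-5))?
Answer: -291564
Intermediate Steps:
(126*(-178))*O(6, 2 - 1*(-5)) = (126*(-178))*(6 + (2 - 1*(-5))) = -22428*(6 + (2 + 5)) = -22428*(6 + 7) = -22428*13 = -291564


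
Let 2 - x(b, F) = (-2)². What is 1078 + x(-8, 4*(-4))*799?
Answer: -520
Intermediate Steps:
x(b, F) = -2 (x(b, F) = 2 - 1*(-2)² = 2 - 1*4 = 2 - 4 = -2)
1078 + x(-8, 4*(-4))*799 = 1078 - 2*799 = 1078 - 1598 = -520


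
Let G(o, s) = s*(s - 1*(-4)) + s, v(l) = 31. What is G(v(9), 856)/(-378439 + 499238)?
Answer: 105288/17257 ≈ 6.1012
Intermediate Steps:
G(o, s) = s + s*(4 + s) (G(o, s) = s*(s + 4) + s = s*(4 + s) + s = s + s*(4 + s))
G(v(9), 856)/(-378439 + 499238) = (856*(5 + 856))/(-378439 + 499238) = (856*861)/120799 = 737016*(1/120799) = 105288/17257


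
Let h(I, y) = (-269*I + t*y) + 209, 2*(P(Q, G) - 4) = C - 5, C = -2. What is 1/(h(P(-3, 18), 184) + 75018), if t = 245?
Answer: 2/240345 ≈ 8.3214e-6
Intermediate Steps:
P(Q, G) = ½ (P(Q, G) = 4 + (-2 - 5)/2 = 4 + (½)*(-7) = 4 - 7/2 = ½)
h(I, y) = 209 - 269*I + 245*y (h(I, y) = (-269*I + 245*y) + 209 = 209 - 269*I + 245*y)
1/(h(P(-3, 18), 184) + 75018) = 1/((209 - 269*½ + 245*184) + 75018) = 1/((209 - 269/2 + 45080) + 75018) = 1/(90309/2 + 75018) = 1/(240345/2) = 2/240345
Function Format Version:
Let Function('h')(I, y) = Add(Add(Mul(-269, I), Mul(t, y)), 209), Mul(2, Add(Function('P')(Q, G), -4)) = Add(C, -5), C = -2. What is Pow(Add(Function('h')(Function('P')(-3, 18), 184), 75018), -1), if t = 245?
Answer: Rational(2, 240345) ≈ 8.3214e-6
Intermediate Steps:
Function('P')(Q, G) = Rational(1, 2) (Function('P')(Q, G) = Add(4, Mul(Rational(1, 2), Add(-2, -5))) = Add(4, Mul(Rational(1, 2), -7)) = Add(4, Rational(-7, 2)) = Rational(1, 2))
Function('h')(I, y) = Add(209, Mul(-269, I), Mul(245, y)) (Function('h')(I, y) = Add(Add(Mul(-269, I), Mul(245, y)), 209) = Add(209, Mul(-269, I), Mul(245, y)))
Pow(Add(Function('h')(Function('P')(-3, 18), 184), 75018), -1) = Pow(Add(Add(209, Mul(-269, Rational(1, 2)), Mul(245, 184)), 75018), -1) = Pow(Add(Add(209, Rational(-269, 2), 45080), 75018), -1) = Pow(Add(Rational(90309, 2), 75018), -1) = Pow(Rational(240345, 2), -1) = Rational(2, 240345)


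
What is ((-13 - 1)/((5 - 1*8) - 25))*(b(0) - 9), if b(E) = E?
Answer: -9/2 ≈ -4.5000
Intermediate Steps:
((-13 - 1)/((5 - 1*8) - 25))*(b(0) - 9) = ((-13 - 1)/((5 - 1*8) - 25))*(0 - 9) = -14/((5 - 8) - 25)*(-9) = -14/(-3 - 25)*(-9) = -14/(-28)*(-9) = -14*(-1/28)*(-9) = (½)*(-9) = -9/2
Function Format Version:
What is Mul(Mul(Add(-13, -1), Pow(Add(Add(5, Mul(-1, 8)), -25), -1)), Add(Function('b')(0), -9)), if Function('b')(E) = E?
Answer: Rational(-9, 2) ≈ -4.5000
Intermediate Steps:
Mul(Mul(Add(-13, -1), Pow(Add(Add(5, Mul(-1, 8)), -25), -1)), Add(Function('b')(0), -9)) = Mul(Mul(Add(-13, -1), Pow(Add(Add(5, Mul(-1, 8)), -25), -1)), Add(0, -9)) = Mul(Mul(-14, Pow(Add(Add(5, -8), -25), -1)), -9) = Mul(Mul(-14, Pow(Add(-3, -25), -1)), -9) = Mul(Mul(-14, Pow(-28, -1)), -9) = Mul(Mul(-14, Rational(-1, 28)), -9) = Mul(Rational(1, 2), -9) = Rational(-9, 2)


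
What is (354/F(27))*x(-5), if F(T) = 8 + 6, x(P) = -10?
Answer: -1770/7 ≈ -252.86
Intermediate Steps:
F(T) = 14
(354/F(27))*x(-5) = (354/14)*(-10) = (354*(1/14))*(-10) = (177/7)*(-10) = -1770/7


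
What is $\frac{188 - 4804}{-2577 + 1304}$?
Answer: $\frac{4616}{1273} \approx 3.6261$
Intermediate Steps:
$\frac{188 - 4804}{-2577 + 1304} = - \frac{4616}{-1273} = \left(-4616\right) \left(- \frac{1}{1273}\right) = \frac{4616}{1273}$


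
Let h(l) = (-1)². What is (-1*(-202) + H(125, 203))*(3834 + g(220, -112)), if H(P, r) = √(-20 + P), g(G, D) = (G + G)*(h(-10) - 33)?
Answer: -2069692 - 10246*√105 ≈ -2.1747e+6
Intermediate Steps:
h(l) = 1
g(G, D) = -64*G (g(G, D) = (G + G)*(1 - 33) = (2*G)*(-32) = -64*G)
(-1*(-202) + H(125, 203))*(3834 + g(220, -112)) = (-1*(-202) + √(-20 + 125))*(3834 - 64*220) = (202 + √105)*(3834 - 14080) = (202 + √105)*(-10246) = -2069692 - 10246*√105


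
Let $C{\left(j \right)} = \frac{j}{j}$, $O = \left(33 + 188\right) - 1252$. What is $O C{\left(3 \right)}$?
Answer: $-1031$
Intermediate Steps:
$O = -1031$ ($O = 221 - 1252 = -1031$)
$C{\left(j \right)} = 1$
$O C{\left(3 \right)} = \left(-1031\right) 1 = -1031$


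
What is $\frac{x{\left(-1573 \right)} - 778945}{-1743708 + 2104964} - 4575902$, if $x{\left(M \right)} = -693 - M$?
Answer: $- \frac{1653072830977}{361256} \approx -4.5759 \cdot 10^{6}$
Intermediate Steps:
$\frac{x{\left(-1573 \right)} - 778945}{-1743708 + 2104964} - 4575902 = \frac{\left(-693 - -1573\right) - 778945}{-1743708 + 2104964} - 4575902 = \frac{\left(-693 + 1573\right) - 778945}{361256} - 4575902 = \left(880 - 778945\right) \frac{1}{361256} - 4575902 = \left(-778065\right) \frac{1}{361256} - 4575902 = - \frac{778065}{361256} - 4575902 = - \frac{1653072830977}{361256}$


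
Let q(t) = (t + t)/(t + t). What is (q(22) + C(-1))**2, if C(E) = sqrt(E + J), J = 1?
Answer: 1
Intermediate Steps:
C(E) = sqrt(1 + E) (C(E) = sqrt(E + 1) = sqrt(1 + E))
q(t) = 1 (q(t) = (2*t)/((2*t)) = (2*t)*(1/(2*t)) = 1)
(q(22) + C(-1))**2 = (1 + sqrt(1 - 1))**2 = (1 + sqrt(0))**2 = (1 + 0)**2 = 1**2 = 1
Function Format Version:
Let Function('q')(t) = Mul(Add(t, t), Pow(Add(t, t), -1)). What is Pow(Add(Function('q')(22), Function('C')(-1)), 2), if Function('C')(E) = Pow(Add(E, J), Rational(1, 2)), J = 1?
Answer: 1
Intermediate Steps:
Function('C')(E) = Pow(Add(1, E), Rational(1, 2)) (Function('C')(E) = Pow(Add(E, 1), Rational(1, 2)) = Pow(Add(1, E), Rational(1, 2)))
Function('q')(t) = 1 (Function('q')(t) = Mul(Mul(2, t), Pow(Mul(2, t), -1)) = Mul(Mul(2, t), Mul(Rational(1, 2), Pow(t, -1))) = 1)
Pow(Add(Function('q')(22), Function('C')(-1)), 2) = Pow(Add(1, Pow(Add(1, -1), Rational(1, 2))), 2) = Pow(Add(1, Pow(0, Rational(1, 2))), 2) = Pow(Add(1, 0), 2) = Pow(1, 2) = 1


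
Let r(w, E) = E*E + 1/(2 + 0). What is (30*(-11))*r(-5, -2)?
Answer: -1485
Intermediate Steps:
r(w, E) = ½ + E² (r(w, E) = E² + 1/2 = E² + ½ = ½ + E²)
(30*(-11))*r(-5, -2) = (30*(-11))*(½ + (-2)²) = -330*(½ + 4) = -330*9/2 = -1485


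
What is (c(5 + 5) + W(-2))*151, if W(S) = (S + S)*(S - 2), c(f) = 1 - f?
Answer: 1057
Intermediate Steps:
W(S) = 2*S*(-2 + S) (W(S) = (2*S)*(-2 + S) = 2*S*(-2 + S))
(c(5 + 5) + W(-2))*151 = ((1 - (5 + 5)) + 2*(-2)*(-2 - 2))*151 = ((1 - 1*10) + 2*(-2)*(-4))*151 = ((1 - 10) + 16)*151 = (-9 + 16)*151 = 7*151 = 1057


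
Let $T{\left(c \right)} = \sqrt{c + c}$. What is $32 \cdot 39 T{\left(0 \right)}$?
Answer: $0$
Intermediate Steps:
$T{\left(c \right)} = \sqrt{2} \sqrt{c}$ ($T{\left(c \right)} = \sqrt{2 c} = \sqrt{2} \sqrt{c}$)
$32 \cdot 39 T{\left(0 \right)} = 32 \cdot 39 \sqrt{2} \sqrt{0} = 1248 \sqrt{2} \cdot 0 = 1248 \cdot 0 = 0$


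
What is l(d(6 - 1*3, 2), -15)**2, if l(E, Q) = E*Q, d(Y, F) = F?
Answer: 900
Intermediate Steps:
l(d(6 - 1*3, 2), -15)**2 = (2*(-15))**2 = (-30)**2 = 900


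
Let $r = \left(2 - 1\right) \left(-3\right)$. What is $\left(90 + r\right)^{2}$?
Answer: $7569$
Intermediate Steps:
$r = -3$ ($r = 1 \left(-3\right) = -3$)
$\left(90 + r\right)^{2} = \left(90 - 3\right)^{2} = 87^{2} = 7569$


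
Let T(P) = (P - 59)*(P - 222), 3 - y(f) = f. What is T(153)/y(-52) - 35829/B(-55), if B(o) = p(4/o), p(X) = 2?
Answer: -1983567/110 ≈ -18032.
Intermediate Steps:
y(f) = 3 - f
T(P) = (-222 + P)*(-59 + P) (T(P) = (-59 + P)*(-222 + P) = (-222 + P)*(-59 + P))
B(o) = 2
T(153)/y(-52) - 35829/B(-55) = (13098 + 153**2 - 281*153)/(3 - 1*(-52)) - 35829/(2*1) = (13098 + 23409 - 42993)/(3 + 52) - 35829/2 = -6486/55 - 35829*1/2 = -6486*1/55 - 35829/2 = -6486/55 - 35829/2 = -1983567/110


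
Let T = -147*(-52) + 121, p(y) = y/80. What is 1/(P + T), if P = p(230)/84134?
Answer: 29264/227234961 ≈ 0.00012878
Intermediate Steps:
p(y) = y/80 (p(y) = y*(1/80) = y/80)
T = 7765 (T = 7644 + 121 = 7765)
P = 1/29264 (P = ((1/80)*230)/84134 = (23/8)*(1/84134) = 1/29264 ≈ 3.4172e-5)
1/(P + T) = 1/(1/29264 + 7765) = 1/(227234961/29264) = 29264/227234961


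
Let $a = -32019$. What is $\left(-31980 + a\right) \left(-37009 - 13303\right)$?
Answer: $3219917688$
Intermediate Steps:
$\left(-31980 + a\right) \left(-37009 - 13303\right) = \left(-31980 - 32019\right) \left(-37009 - 13303\right) = \left(-63999\right) \left(-50312\right) = 3219917688$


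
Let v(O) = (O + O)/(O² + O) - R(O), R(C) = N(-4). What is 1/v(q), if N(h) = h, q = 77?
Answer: 39/157 ≈ 0.24841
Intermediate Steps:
R(C) = -4
v(O) = 4 + 2*O/(O + O²) (v(O) = (O + O)/(O² + O) - 1*(-4) = (2*O)/(O + O²) + 4 = 2*O/(O + O²) + 4 = 4 + 2*O/(O + O²))
1/v(q) = 1/(2*(3 + 2*77)/(1 + 77)) = 1/(2*(3 + 154)/78) = 1/(2*(1/78)*157) = 1/(157/39) = 39/157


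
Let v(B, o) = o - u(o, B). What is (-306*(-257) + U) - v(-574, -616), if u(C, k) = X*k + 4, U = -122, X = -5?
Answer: 82010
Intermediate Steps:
u(C, k) = 4 - 5*k (u(C, k) = -5*k + 4 = 4 - 5*k)
v(B, o) = -4 + o + 5*B (v(B, o) = o - (4 - 5*B) = o + (-4 + 5*B) = -4 + o + 5*B)
(-306*(-257) + U) - v(-574, -616) = (-306*(-257) - 122) - (-4 - 616 + 5*(-574)) = (78642 - 122) - (-4 - 616 - 2870) = 78520 - 1*(-3490) = 78520 + 3490 = 82010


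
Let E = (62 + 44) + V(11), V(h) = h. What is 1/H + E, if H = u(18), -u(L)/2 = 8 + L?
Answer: 6083/52 ≈ 116.98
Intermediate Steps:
u(L) = -16 - 2*L (u(L) = -2*(8 + L) = -16 - 2*L)
H = -52 (H = -16 - 2*18 = -16 - 36 = -52)
E = 117 (E = (62 + 44) + 11 = 106 + 11 = 117)
1/H + E = 1/(-52) + 117 = -1/52 + 117 = 6083/52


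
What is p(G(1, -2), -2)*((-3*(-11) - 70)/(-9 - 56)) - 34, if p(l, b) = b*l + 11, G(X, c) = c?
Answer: -331/13 ≈ -25.462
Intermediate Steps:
p(l, b) = 11 + b*l
p(G(1, -2), -2)*((-3*(-11) - 70)/(-9 - 56)) - 34 = (11 - 2*(-2))*((-3*(-11) - 70)/(-9 - 56)) - 34 = (11 + 4)*((33 - 70)/(-65)) - 34 = 15*(-37*(-1/65)) - 34 = 15*(37/65) - 34 = 111/13 - 34 = -331/13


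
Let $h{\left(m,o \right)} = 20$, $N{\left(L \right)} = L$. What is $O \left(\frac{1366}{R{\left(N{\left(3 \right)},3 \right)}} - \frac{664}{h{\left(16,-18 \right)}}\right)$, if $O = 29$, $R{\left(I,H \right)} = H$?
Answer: $\frac{183628}{15} \approx 12242.0$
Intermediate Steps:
$O \left(\frac{1366}{R{\left(N{\left(3 \right)},3 \right)}} - \frac{664}{h{\left(16,-18 \right)}}\right) = 29 \left(\frac{1366}{3} - \frac{664}{20}\right) = 29 \left(1366 \cdot \frac{1}{3} - \frac{166}{5}\right) = 29 \left(\frac{1366}{3} - \frac{166}{5}\right) = 29 \cdot \frac{6332}{15} = \frac{183628}{15}$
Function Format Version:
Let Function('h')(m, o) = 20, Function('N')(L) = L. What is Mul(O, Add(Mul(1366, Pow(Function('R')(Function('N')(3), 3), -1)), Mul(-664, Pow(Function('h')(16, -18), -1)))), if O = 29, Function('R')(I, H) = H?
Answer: Rational(183628, 15) ≈ 12242.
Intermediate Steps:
Mul(O, Add(Mul(1366, Pow(Function('R')(Function('N')(3), 3), -1)), Mul(-664, Pow(Function('h')(16, -18), -1)))) = Mul(29, Add(Mul(1366, Pow(3, -1)), Mul(-664, Pow(20, -1)))) = Mul(29, Add(Mul(1366, Rational(1, 3)), Mul(-664, Rational(1, 20)))) = Mul(29, Add(Rational(1366, 3), Rational(-166, 5))) = Mul(29, Rational(6332, 15)) = Rational(183628, 15)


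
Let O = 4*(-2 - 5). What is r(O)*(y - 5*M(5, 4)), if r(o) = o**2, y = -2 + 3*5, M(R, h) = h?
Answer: -5488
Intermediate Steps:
y = 13 (y = -2 + 15 = 13)
O = -28 (O = 4*(-7) = -28)
r(O)*(y - 5*M(5, 4)) = (-28)**2*(13 - 5*4) = 784*(13 - 20) = 784*(-7) = -5488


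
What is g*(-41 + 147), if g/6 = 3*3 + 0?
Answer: 5724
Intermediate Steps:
g = 54 (g = 6*(3*3 + 0) = 6*(9 + 0) = 6*9 = 54)
g*(-41 + 147) = 54*(-41 + 147) = 54*106 = 5724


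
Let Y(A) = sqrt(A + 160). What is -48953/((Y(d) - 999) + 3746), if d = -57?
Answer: -134473891/7545906 + 48953*sqrt(103)/7545906 ≈ -17.755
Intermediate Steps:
Y(A) = sqrt(160 + A)
-48953/((Y(d) - 999) + 3746) = -48953/((sqrt(160 - 57) - 999) + 3746) = -48953/((sqrt(103) - 999) + 3746) = -48953/((-999 + sqrt(103)) + 3746) = -48953/(2747 + sqrt(103))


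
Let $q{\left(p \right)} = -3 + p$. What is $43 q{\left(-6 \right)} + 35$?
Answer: $-352$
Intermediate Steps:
$43 q{\left(-6 \right)} + 35 = 43 \left(-3 - 6\right) + 35 = 43 \left(-9\right) + 35 = -387 + 35 = -352$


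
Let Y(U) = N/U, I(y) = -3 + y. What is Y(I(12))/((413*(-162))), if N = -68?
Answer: 34/301077 ≈ 0.00011293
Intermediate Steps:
Y(U) = -68/U
Y(I(12))/((413*(-162))) = (-68/(-3 + 12))/((413*(-162))) = -68/9/(-66906) = -68*⅑*(-1/66906) = -68/9*(-1/66906) = 34/301077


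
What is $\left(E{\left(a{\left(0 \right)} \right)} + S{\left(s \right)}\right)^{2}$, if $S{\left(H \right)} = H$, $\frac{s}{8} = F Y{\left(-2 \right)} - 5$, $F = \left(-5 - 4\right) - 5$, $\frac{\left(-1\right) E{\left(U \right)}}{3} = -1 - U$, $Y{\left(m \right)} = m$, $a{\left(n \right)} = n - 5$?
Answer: $29584$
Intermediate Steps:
$a{\left(n \right)} = -5 + n$
$E{\left(U \right)} = 3 + 3 U$ ($E{\left(U \right)} = - 3 \left(-1 - U\right) = 3 + 3 U$)
$F = -14$ ($F = -9 - 5 = -14$)
$s = 184$ ($s = 8 \left(\left(-14\right) \left(-2\right) - 5\right) = 8 \left(28 - 5\right) = 8 \cdot 23 = 184$)
$\left(E{\left(a{\left(0 \right)} \right)} + S{\left(s \right)}\right)^{2} = \left(\left(3 + 3 \left(-5 + 0\right)\right) + 184\right)^{2} = \left(\left(3 + 3 \left(-5\right)\right) + 184\right)^{2} = \left(\left(3 - 15\right) + 184\right)^{2} = \left(-12 + 184\right)^{2} = 172^{2} = 29584$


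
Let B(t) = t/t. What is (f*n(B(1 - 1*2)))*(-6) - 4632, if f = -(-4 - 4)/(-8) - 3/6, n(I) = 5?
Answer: -4587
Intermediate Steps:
B(t) = 1
f = -3/2 (f = -1*(-8)*(-⅛) - 3*⅙ = 8*(-⅛) - ½ = -1 - ½ = -3/2 ≈ -1.5000)
(f*n(B(1 - 1*2)))*(-6) - 4632 = -3/2*5*(-6) - 4632 = -15/2*(-6) - 4632 = 45 - 4632 = -4587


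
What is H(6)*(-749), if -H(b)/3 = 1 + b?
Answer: 15729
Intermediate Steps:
H(b) = -3 - 3*b (H(b) = -3*(1 + b) = -3 - 3*b)
H(6)*(-749) = (-3 - 3*6)*(-749) = (-3 - 18)*(-749) = -21*(-749) = 15729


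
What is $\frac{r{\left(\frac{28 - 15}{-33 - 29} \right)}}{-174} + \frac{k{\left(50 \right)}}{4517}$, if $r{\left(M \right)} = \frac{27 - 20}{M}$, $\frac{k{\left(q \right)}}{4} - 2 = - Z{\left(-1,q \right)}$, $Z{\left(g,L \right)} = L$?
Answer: $\frac{763037}{5108727} \approx 0.14936$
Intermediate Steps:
$k{\left(q \right)} = 8 - 4 q$ ($k{\left(q \right)} = 8 + 4 \left(- q\right) = 8 - 4 q$)
$r{\left(M \right)} = \frac{7}{M}$ ($r{\left(M \right)} = \frac{27 - 20}{M} = \frac{7}{M}$)
$\frac{r{\left(\frac{28 - 15}{-33 - 29} \right)}}{-174} + \frac{k{\left(50 \right)}}{4517} = \frac{7 \frac{1}{\left(28 - 15\right) \frac{1}{-33 - 29}}}{-174} + \frac{8 - 200}{4517} = \frac{7}{13 \frac{1}{-62}} \left(- \frac{1}{174}\right) + \left(8 - 200\right) \frac{1}{4517} = \frac{7}{13 \left(- \frac{1}{62}\right)} \left(- \frac{1}{174}\right) - \frac{192}{4517} = \frac{7}{- \frac{13}{62}} \left(- \frac{1}{174}\right) - \frac{192}{4517} = 7 \left(- \frac{62}{13}\right) \left(- \frac{1}{174}\right) - \frac{192}{4517} = \left(- \frac{434}{13}\right) \left(- \frac{1}{174}\right) - \frac{192}{4517} = \frac{217}{1131} - \frac{192}{4517} = \frac{763037}{5108727}$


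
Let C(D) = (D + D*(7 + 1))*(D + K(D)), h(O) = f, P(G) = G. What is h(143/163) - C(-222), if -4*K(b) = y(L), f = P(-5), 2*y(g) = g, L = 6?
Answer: -890119/2 ≈ -4.4506e+5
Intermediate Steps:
y(g) = g/2
f = -5
K(b) = -3/4 (K(b) = -6/8 = -1/4*3 = -3/4)
h(O) = -5
C(D) = 9*D*(-3/4 + D) (C(D) = (D + D*(7 + 1))*(D - 3/4) = (D + D*8)*(-3/4 + D) = (D + 8*D)*(-3/4 + D) = (9*D)*(-3/4 + D) = 9*D*(-3/4 + D))
h(143/163) - C(-222) = -5 - 9*(-222)*(-3 + 4*(-222))/4 = -5 - 9*(-222)*(-3 - 888)/4 = -5 - 9*(-222)*(-891)/4 = -5 - 1*890109/2 = -5 - 890109/2 = -890119/2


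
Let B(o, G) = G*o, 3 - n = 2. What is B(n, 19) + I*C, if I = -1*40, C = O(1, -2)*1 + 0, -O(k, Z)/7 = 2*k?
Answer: 579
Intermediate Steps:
n = 1 (n = 3 - 1*2 = 3 - 2 = 1)
O(k, Z) = -14*k
C = -14 (C = -14*1*1 + 0 = -14*1 + 0 = -14 + 0 = -14)
I = -40
B(n, 19) + I*C = 19*1 - 40*(-14) = 19 + 560 = 579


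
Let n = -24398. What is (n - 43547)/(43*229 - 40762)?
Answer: 13589/6183 ≈ 2.1978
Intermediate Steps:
(n - 43547)/(43*229 - 40762) = (-24398 - 43547)/(43*229 - 40762) = -67945/(9847 - 40762) = -67945/(-30915) = -67945*(-1/30915) = 13589/6183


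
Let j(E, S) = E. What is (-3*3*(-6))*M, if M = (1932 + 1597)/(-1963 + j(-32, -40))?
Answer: -63522/665 ≈ -95.522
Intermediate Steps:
M = -3529/1995 (M = (1932 + 1597)/(-1963 - 32) = 3529/(-1995) = 3529*(-1/1995) = -3529/1995 ≈ -1.7689)
(-3*3*(-6))*M = -3*3*(-6)*(-3529/1995) = -9*(-6)*(-3529/1995) = -1*(-54)*(-3529/1995) = 54*(-3529/1995) = -63522/665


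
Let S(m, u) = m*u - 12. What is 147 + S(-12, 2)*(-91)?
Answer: 3423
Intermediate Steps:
S(m, u) = -12 + m*u
147 + S(-12, 2)*(-91) = 147 + (-12 - 12*2)*(-91) = 147 + (-12 - 24)*(-91) = 147 - 36*(-91) = 147 + 3276 = 3423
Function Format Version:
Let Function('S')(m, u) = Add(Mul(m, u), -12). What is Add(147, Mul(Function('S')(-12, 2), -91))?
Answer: 3423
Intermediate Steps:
Function('S')(m, u) = Add(-12, Mul(m, u))
Add(147, Mul(Function('S')(-12, 2), -91)) = Add(147, Mul(Add(-12, Mul(-12, 2)), -91)) = Add(147, Mul(Add(-12, -24), -91)) = Add(147, Mul(-36, -91)) = Add(147, 3276) = 3423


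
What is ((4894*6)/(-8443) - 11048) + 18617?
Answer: 63875703/8443 ≈ 7565.5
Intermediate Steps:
((4894*6)/(-8443) - 11048) + 18617 = (29364*(-1/8443) - 11048) + 18617 = (-29364/8443 - 11048) + 18617 = -93307628/8443 + 18617 = 63875703/8443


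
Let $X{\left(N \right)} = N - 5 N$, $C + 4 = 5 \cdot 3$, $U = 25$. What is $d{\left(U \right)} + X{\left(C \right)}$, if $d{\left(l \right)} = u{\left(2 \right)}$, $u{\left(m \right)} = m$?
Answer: $-42$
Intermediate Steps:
$C = 11$ ($C = -4 + 5 \cdot 3 = -4 + 15 = 11$)
$X{\left(N \right)} = - 4 N$
$d{\left(l \right)} = 2$
$d{\left(U \right)} + X{\left(C \right)} = 2 - 44 = -42$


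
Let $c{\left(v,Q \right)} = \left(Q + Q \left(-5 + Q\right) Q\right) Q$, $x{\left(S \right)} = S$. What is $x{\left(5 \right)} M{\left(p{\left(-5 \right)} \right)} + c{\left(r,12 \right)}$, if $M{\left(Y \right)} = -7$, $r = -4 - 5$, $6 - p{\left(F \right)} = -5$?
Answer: $12205$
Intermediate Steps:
$p{\left(F \right)} = 11$ ($p{\left(F \right)} = 6 - -5 = 6 + 5 = 11$)
$r = -9$ ($r = -4 - 5 = -9$)
$c{\left(v,Q \right)} = Q \left(Q + Q^{2} \left(-5 + Q\right)\right)$ ($c{\left(v,Q \right)} = \left(Q + Q Q \left(-5 + Q\right)\right) Q = \left(Q + Q^{2} \left(-5 + Q\right)\right) Q = Q \left(Q + Q^{2} \left(-5 + Q\right)\right)$)
$x{\left(5 \right)} M{\left(p{\left(-5 \right)} \right)} + c{\left(r,12 \right)} = 5 \left(-7\right) + 12^{2} \left(1 + 12^{2} - 60\right) = -35 + 144 \left(1 + 144 - 60\right) = -35 + 144 \cdot 85 = -35 + 12240 = 12205$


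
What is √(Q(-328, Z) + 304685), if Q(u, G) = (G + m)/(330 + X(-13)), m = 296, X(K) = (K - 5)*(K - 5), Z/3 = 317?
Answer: √130319464998/654 ≈ 551.98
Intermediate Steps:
Z = 951 (Z = 3*317 = 951)
X(K) = (-5 + K)² (X(K) = (-5 + K)*(-5 + K) = (-5 + K)²)
Q(u, G) = 148/327 + G/654 (Q(u, G) = (G + 296)/(330 + (-5 - 13)²) = (296 + G)/(330 + (-18)²) = (296 + G)/(330 + 324) = (296 + G)/654 = (296 + G)*(1/654) = 148/327 + G/654)
√(Q(-328, Z) + 304685) = √((148/327 + (1/654)*951) + 304685) = √((148/327 + 317/218) + 304685) = √(1247/654 + 304685) = √(199265237/654) = √130319464998/654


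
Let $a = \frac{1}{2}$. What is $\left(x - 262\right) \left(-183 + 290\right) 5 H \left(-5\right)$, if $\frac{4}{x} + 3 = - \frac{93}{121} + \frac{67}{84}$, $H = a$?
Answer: $\frac{10636161125}{30197} \approx 3.5223 \cdot 10^{5}$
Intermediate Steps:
$a = \frac{1}{2} \approx 0.5$
$H = \frac{1}{2} \approx 0.5$
$x = - \frac{40656}{30197}$ ($x = \frac{4}{-3 + \left(- \frac{93}{121} + \frac{67}{84}\right)} = \frac{4}{-3 + \frac{295}{10164}} = \frac{4}{- \frac{30197}{10164}} = 4 \left(- \frac{10164}{30197}\right) = - \frac{40656}{30197} \approx -1.3464$)
$\left(x - 262\right) \left(-183 + 290\right) 5 H \left(-5\right) = \left(- \frac{40656}{30197} - 262\right) \left(-183 + 290\right) 5 \cdot \frac{1}{2} \left(-5\right) = \left(- \frac{7952270}{30197}\right) 107 \cdot \frac{5}{2} \left(-5\right) = \left(- \frac{850892890}{30197}\right) \left(- \frac{25}{2}\right) = \frac{10636161125}{30197}$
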